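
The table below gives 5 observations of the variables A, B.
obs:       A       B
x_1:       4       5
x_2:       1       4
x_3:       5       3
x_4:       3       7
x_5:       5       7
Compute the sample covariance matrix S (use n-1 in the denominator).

Step 1 — column means:
  mean(A) = (4 + 1 + 5 + 3 + 5) / 5 = 18/5 = 3.6
  mean(B) = (5 + 4 + 3 + 7 + 7) / 5 = 26/5 = 5.2

Step 2 — sample covariance S[i,j] = (1/(n-1)) · Σ_k (x_{k,i} - mean_i) · (x_{k,j} - mean_j), with n-1 = 4.
  S[A,A] = ((0.4)·(0.4) + (-2.6)·(-2.6) + (1.4)·(1.4) + (-0.6)·(-0.6) + (1.4)·(1.4)) / 4 = 11.2/4 = 2.8
  S[A,B] = ((0.4)·(-0.2) + (-2.6)·(-1.2) + (1.4)·(-2.2) + (-0.6)·(1.8) + (1.4)·(1.8)) / 4 = 1.4/4 = 0.35
  S[B,B] = ((-0.2)·(-0.2) + (-1.2)·(-1.2) + (-2.2)·(-2.2) + (1.8)·(1.8) + (1.8)·(1.8)) / 4 = 12.8/4 = 3.2

S is symmetric (S[j,i] = S[i,j]). Assembling:

S = [[2.8, 0.35],
 [0.35, 3.2]]


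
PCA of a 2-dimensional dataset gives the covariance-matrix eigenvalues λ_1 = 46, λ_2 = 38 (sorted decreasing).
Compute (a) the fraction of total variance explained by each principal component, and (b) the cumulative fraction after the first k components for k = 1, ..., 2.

Step 1 — total variance = trace(Sigma) = Σ λ_i = 46 + 38 = 84.

Step 2 — fraction explained by component i = λ_i / Σ λ:
  PC1: 46/84 = 0.5476
  PC2: 38/84 = 0.4524

Step 3 — cumulative fraction after k components = (λ_1 + ... + λ_k) / Σ λ:
  k = 1: 46/84 = 0.5476
  k = 2: (46 + 38)/84 = 84/84 = 1

Summary (fraction, with percent):

explained: PC1 0.5476 (54.76%), PC2 0.4524 (45.24%);  cumulative: 0.5476, 1


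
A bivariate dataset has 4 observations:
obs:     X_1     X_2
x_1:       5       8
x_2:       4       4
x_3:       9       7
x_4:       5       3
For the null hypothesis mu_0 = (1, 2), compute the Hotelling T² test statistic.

Step 1 — sample mean vector:
  mean(X_1) = (5 + 4 + 9 + 5) / 4 = 23/4 = 5.75
  mean(X_2) = (8 + 4 + 7 + 3) / 4 = 22/4 = 5.5
  x̄ = (5.75, 5.5),  deviation x̄ - mu_0 = (5.75, 5.5) - (1, 2) = (4.75, 3.5).

Step 2 — sample covariance matrix, S[i,j] = (1/(n-1)) · Σ_k (x_{k,i} - mean_i) · (x_{k,j} - mean_j), divisor n-1 = 3:
  S[X_1,X_1] = ((-0.75)·(-0.75) + (-1.75)·(-1.75) + (3.25)·(3.25) + (-0.75)·(-0.75)) / 3 = 14.75/3 = 4.9167
  S[X_1,X_2] = ((-0.75)·(2.5) + (-1.75)·(-1.5) + (3.25)·(1.5) + (-0.75)·(-2.5)) / 3 = 7.5/3 = 2.5
  S[X_2,X_2] = ((2.5)·(2.5) + (-1.5)·(-1.5) + (1.5)·(1.5) + (-2.5)·(-2.5)) / 3 = 17/3 = 5.6667
  S = [[4.9167, 2.5],
 [2.5, 5.6667]].

Step 3 — invert S. det(S) = 4.9167·5.6667 - (2.5)² = 21.6111.
  S^{-1} = (1/det) · [[d, -b], [-b, a]] = [[0.2622, -0.1157],
 [-0.1157, 0.2275]].

Step 4 — quadratic form (x̄ - mu_0)^T · S^{-1} · (x̄ - mu_0):
  S^{-1} · (x̄ - mu_0) = (0.8406, 0.2468),
  (x̄ - mu_0)^T · [...] = (4.75)·(0.8406) + (3.5)·(0.2468) = 4.8567.

Step 5 — scale by n: T² = 4 · 4.8567 = 19.4267.

T² ≈ 19.4267


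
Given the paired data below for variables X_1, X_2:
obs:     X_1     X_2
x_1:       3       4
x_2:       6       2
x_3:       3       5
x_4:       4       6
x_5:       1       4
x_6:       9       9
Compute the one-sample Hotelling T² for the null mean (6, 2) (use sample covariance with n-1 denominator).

Step 1 — sample mean vector:
  mean(X_1) = (3 + 6 + 3 + 4 + 1 + 9) / 6 = 26/6 = 4.3333
  mean(X_2) = (4 + 2 + 5 + 6 + 4 + 9) / 6 = 30/6 = 5
  x̄ = (4.3333, 5),  deviation x̄ - mu_0 = (4.3333, 5) - (6, 2) = (-1.6667, 3).

Step 2 — sample covariance matrix, S[i,j] = (1/(n-1)) · Σ_k (x_{k,i} - mean_i) · (x_{k,j} - mean_j), divisor n-1 = 5:
  S[X_1,X_1] = ((-1.3333)·(-1.3333) + (1.6667)·(1.6667) + (-1.3333)·(-1.3333) + (-0.3333)·(-0.3333) + (-3.3333)·(-3.3333) + (4.6667)·(4.6667)) / 5 = 39.3333/5 = 7.8667
  S[X_1,X_2] = ((-1.3333)·(-1) + (1.6667)·(-3) + (-1.3333)·(0) + (-0.3333)·(1) + (-3.3333)·(-1) + (4.6667)·(4)) / 5 = 18/5 = 3.6
  S[X_2,X_2] = ((-1)·(-1) + (-3)·(-3) + (0)·(0) + (1)·(1) + (-1)·(-1) + (4)·(4)) / 5 = 28/5 = 5.6
  S = [[7.8667, 3.6],
 [3.6, 5.6]].

Step 3 — invert S. det(S) = 7.8667·5.6 - (3.6)² = 31.0933.
  S^{-1} = (1/det) · [[d, -b], [-b, a]] = [[0.1801, -0.1158],
 [-0.1158, 0.253]].

Step 4 — quadratic form (x̄ - mu_0)^T · S^{-1} · (x̄ - mu_0):
  S^{-1} · (x̄ - mu_0) = (-0.6475, 0.952),
  (x̄ - mu_0)^T · [...] = (-1.6667)·(-0.6475) + (3)·(0.952) = 3.9351.

Step 5 — scale by n: T² = 6 · 3.9351 = 23.6106.

T² ≈ 23.6106


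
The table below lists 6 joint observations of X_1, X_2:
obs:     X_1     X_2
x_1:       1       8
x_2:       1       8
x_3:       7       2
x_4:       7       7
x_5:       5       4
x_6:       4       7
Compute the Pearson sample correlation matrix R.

Step 1 — column means:
  mean(X_1) = (1 + 1 + 7 + 7 + 5 + 4) / 6 = 25/6 = 4.1667
  mean(X_2) = (8 + 8 + 2 + 7 + 4 + 7) / 6 = 36/6 = 6

Step 2 — sample variances and covariances s[i,j] = (1/(n-1)) · Σ_k (x_{k,i} - mean_i) · (x_{k,j} - mean_j), with n-1 = 5:
  s[X_1,X_1] = ((-3.1667)·(-3.1667) + (-3.1667)·(-3.1667) + (2.8333)·(2.8333) + (2.8333)·(2.8333) + (0.8333)·(0.8333) + (-0.1667)·(-0.1667)) / 5 = 36.8333/5 = 7.3667
  s[X_1,X_2] = ((-3.1667)·(2) + (-3.1667)·(2) + (2.8333)·(-4) + (2.8333)·(1) + (0.8333)·(-2) + (-0.1667)·(1)) / 5 = -23/5 = -4.6
  s[X_2,X_2] = ((2)·(2) + (2)·(2) + (-4)·(-4) + (1)·(1) + (-2)·(-2) + (1)·(1)) / 5 = 30/5 = 6
  Sample standard deviations s_i = √(s[i,i]):
  s(X_1) = √(7.3667) = 2.7142
  s(X_2) = √(6) = 2.4495

Step 3 — r_{ij} = s_{ij} / (s_i · s_j):
  r[X_1,X_1] = 1 (diagonal).
  r[X_1,X_2] = -4.6 / (2.7142 · 2.4495) = -4.6 / 6.6483 = -0.6919
  r[X_2,X_2] = 1 (diagonal).

R is symmetric with unit diagonal. Assembling:

R = [[1, -0.6919],
 [-0.6919, 1]]


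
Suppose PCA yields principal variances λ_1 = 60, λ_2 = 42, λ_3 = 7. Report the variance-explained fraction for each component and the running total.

Step 1 — total variance = trace(Sigma) = Σ λ_i = 60 + 42 + 7 = 109.

Step 2 — fraction explained by component i = λ_i / Σ λ:
  PC1: 60/109 = 0.5505
  PC2: 42/109 = 0.3853
  PC3: 7/109 = 0.0642

Step 3 — cumulative fraction after k components = (λ_1 + ... + λ_k) / Σ λ:
  k = 1: 60/109 = 0.5505
  k = 2: (60 + 42)/109 = 102/109 = 0.9358
  k = 3: (60 + 42 + 7)/109 = 109/109 = 1

Summary (fraction, with percent):

explained: PC1 0.5505 (55.05%), PC2 0.3853 (38.53%), PC3 0.0642 (6.42%);  cumulative: 0.5505, 0.9358, 1


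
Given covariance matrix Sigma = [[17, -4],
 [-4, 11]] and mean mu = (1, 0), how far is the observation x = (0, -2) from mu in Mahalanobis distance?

Step 1 — centre the observation: (x - mu) = (-1, -2).

Step 2 — invert Sigma. det(Sigma) = 17·11 - (-4)² = 171.
  Sigma^{-1} = (1/det) · [[d, -b], [-b, a]] = [[0.0643, 0.0234],
 [0.0234, 0.0994]].

Step 3 — form the quadratic (x - mu)^T · Sigma^{-1} · (x - mu):
  Sigma^{-1} · (x - mu) = (-0.1111, -0.2222).
  (x - mu)^T · [Sigma^{-1} · (x - mu)] = (-1)·(-0.1111) + (-2)·(-0.2222) = 0.5556.

Step 4 — take square root: d = √(0.5556) ≈ 0.7454.

d(x, mu) = √(0.5556) ≈ 0.7454


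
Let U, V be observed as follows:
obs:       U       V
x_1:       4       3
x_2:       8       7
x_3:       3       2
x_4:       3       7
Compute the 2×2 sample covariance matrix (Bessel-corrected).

Step 1 — column means:
  mean(U) = (4 + 8 + 3 + 3) / 4 = 18/4 = 4.5
  mean(V) = (3 + 7 + 2 + 7) / 4 = 19/4 = 4.75

Step 2 — sample covariance S[i,j] = (1/(n-1)) · Σ_k (x_{k,i} - mean_i) · (x_{k,j} - mean_j), with n-1 = 3.
  S[U,U] = ((-0.5)·(-0.5) + (3.5)·(3.5) + (-1.5)·(-1.5) + (-1.5)·(-1.5)) / 3 = 17/3 = 5.6667
  S[U,V] = ((-0.5)·(-1.75) + (3.5)·(2.25) + (-1.5)·(-2.75) + (-1.5)·(2.25)) / 3 = 9.5/3 = 3.1667
  S[V,V] = ((-1.75)·(-1.75) + (2.25)·(2.25) + (-2.75)·(-2.75) + (2.25)·(2.25)) / 3 = 20.75/3 = 6.9167

S is symmetric (S[j,i] = S[i,j]). Assembling:

S = [[5.6667, 3.1667],
 [3.1667, 6.9167]]


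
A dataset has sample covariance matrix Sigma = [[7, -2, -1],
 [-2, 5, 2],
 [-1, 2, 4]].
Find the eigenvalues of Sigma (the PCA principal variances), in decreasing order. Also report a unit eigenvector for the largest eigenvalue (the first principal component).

Step 1 — characteristic polynomial p(λ) = det(λI - Sigma) = λ³ - tr·λ² + c_1·λ - det, where tr = trace, c_1 = sum of the principal 2×2 minors, det = det(Sigma):
  tr = 7 + 5 + 4 = 16,
  c_1 = (7·5 - (-2)²) + (7·4 - (-1)²) + (5·4 - (2)²) = 31 + 27 + 16 = 74,
  det = 7·(5·4 - (2)²) - (-2)·((-2)·4 - (2)·(-1)) + (-1)·((-2)·(2) - 5·(-1)) = 7·(16) - (-2)·(-6) + (-1)·(1) = 99.
  So p(λ) = λ³ - 16λ² + 74λ - 99.
Step 2 — look for an integer root (rational root theorem: any rational root is an integer divisor of 99). Testing λ = 9:
  p(9) = 729 - 1296 + 666 - 99 = 0  ✓
  Dividing out (λ - 9): p(λ) = (λ - 9)(λ² - 7λ + 11).
Step 3 — remaining eigenvalues from the quadratic λ² - 7λ + 11 = 0:
  Δ = 7² - 4·11 = 49 - 44 = 5,  λ = (7 ± √5)/2 = (7 ± 2.2361)/2 ≈ 4.618 or 2.382.
  Sorted: λ_1 = 9,  λ_2 = 4.618,  λ_3 = 2.382  (check: sum = 16 = tr ✓).

Step 4 — unit eigenvector for λ_1 = 9: v spans the null space of (Sigma - λ_1 I), whose rows are
  r_1 = (-2, -2, -1),  r_2 = (-2, -4, 2),  r_3 = (-1, 2, -5).
  v is orthogonal to every row, so take v ∝ r_1 × r_2 = ((-2)·(2) - (-1)·(-4), (-1)·(-2) - (-2)·(2), (-2)·(-4) - (-2)·(-2)) = (-8, 6, 4).
  Rescale (divide by 2; multiply by -1 so the first nonzero entry is positive): u = (4, -3, -2).
  ||u|| = √((4)² + (-3)² + (-2)²) = √(29) ≈ 5.3852,  v_1 = u/||u|| ≈ (0.7428, -0.5571, -0.3714) (||v_1|| = 1).

λ_1 = 9,  λ_2 = 4.618,  λ_3 = 2.382;  v_1 ≈ (0.7428, -0.5571, -0.3714)


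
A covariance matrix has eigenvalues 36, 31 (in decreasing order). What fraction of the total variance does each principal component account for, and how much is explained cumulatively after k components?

Step 1 — total variance = trace(Sigma) = Σ λ_i = 36 + 31 = 67.

Step 2 — fraction explained by component i = λ_i / Σ λ:
  PC1: 36/67 = 0.5373
  PC2: 31/67 = 0.4627

Step 3 — cumulative fraction after k components = (λ_1 + ... + λ_k) / Σ λ:
  k = 1: 36/67 = 0.5373
  k = 2: (36 + 31)/67 = 67/67 = 1

Summary (fraction, with percent):

explained: PC1 0.5373 (53.73%), PC2 0.4627 (46.27%);  cumulative: 0.5373, 1


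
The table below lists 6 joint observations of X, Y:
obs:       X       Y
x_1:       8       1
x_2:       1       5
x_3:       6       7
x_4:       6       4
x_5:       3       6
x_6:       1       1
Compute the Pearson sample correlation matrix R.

Step 1 — column means:
  mean(X) = (8 + 1 + 6 + 6 + 3 + 1) / 6 = 25/6 = 4.1667
  mean(Y) = (1 + 5 + 7 + 4 + 6 + 1) / 6 = 24/6 = 4

Step 2 — sample variances and covariances s[i,j] = (1/(n-1)) · Σ_k (x_{k,i} - mean_i) · (x_{k,j} - mean_j), with n-1 = 5:
  s[X,X] = ((3.8333)·(3.8333) + (-3.1667)·(-3.1667) + (1.8333)·(1.8333) + (1.8333)·(1.8333) + (-1.1667)·(-1.1667) + (-3.1667)·(-3.1667)) / 5 = 42.8333/5 = 8.5667
  s[X,Y] = ((3.8333)·(-3) + (-3.1667)·(1) + (1.8333)·(3) + (1.8333)·(0) + (-1.1667)·(2) + (-3.1667)·(-3)) / 5 = -2/5 = -0.4
  s[Y,Y] = ((-3)·(-3) + (1)·(1) + (3)·(3) + (0)·(0) + (2)·(2) + (-3)·(-3)) / 5 = 32/5 = 6.4
  Sample standard deviations s_i = √(s[i,i]):
  s(X) = √(8.5667) = 2.9269
  s(Y) = √(6.4) = 2.5298

Step 3 — r_{ij} = s_{ij} / (s_i · s_j):
  r[X,X] = 1 (diagonal).
  r[X,Y] = -0.4 / (2.9269 · 2.5298) = -0.4 / 7.4045 = -0.054
  r[Y,Y] = 1 (diagonal).

R is symmetric with unit diagonal. Assembling:

R = [[1, -0.054],
 [-0.054, 1]]


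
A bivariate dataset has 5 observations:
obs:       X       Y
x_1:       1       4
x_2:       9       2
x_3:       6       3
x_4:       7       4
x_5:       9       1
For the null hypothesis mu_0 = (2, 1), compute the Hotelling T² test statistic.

Step 1 — sample mean vector:
  mean(X) = (1 + 9 + 6 + 7 + 9) / 5 = 32/5 = 6.4
  mean(Y) = (4 + 2 + 3 + 4 + 1) / 5 = 14/5 = 2.8
  x̄ = (6.4, 2.8),  deviation x̄ - mu_0 = (6.4, 2.8) - (2, 1) = (4.4, 1.8).

Step 2 — sample covariance matrix, S[i,j] = (1/(n-1)) · Σ_k (x_{k,i} - mean_i) · (x_{k,j} - mean_j), divisor n-1 = 4:
  S[X,X] = ((-5.4)·(-5.4) + (2.6)·(2.6) + (-0.4)·(-0.4) + (0.6)·(0.6) + (2.6)·(2.6)) / 4 = 43.2/4 = 10.8
  S[X,Y] = ((-5.4)·(1.2) + (2.6)·(-0.8) + (-0.4)·(0.2) + (0.6)·(1.2) + (2.6)·(-1.8)) / 4 = -12.6/4 = -3.15
  S[Y,Y] = ((1.2)·(1.2) + (-0.8)·(-0.8) + (0.2)·(0.2) + (1.2)·(1.2) + (-1.8)·(-1.8)) / 4 = 6.8/4 = 1.7
  S = [[10.8, -3.15],
 [-3.15, 1.7]].

Step 3 — invert S. det(S) = 10.8·1.7 - (-3.15)² = 8.4375.
  S^{-1} = (1/det) · [[d, -b], [-b, a]] = [[0.2015, 0.3733],
 [0.3733, 1.28]].

Step 4 — quadratic form (x̄ - mu_0)^T · S^{-1} · (x̄ - mu_0):
  S^{-1} · (x̄ - mu_0) = (1.5585, 3.9467),
  (x̄ - mu_0)^T · [...] = (4.4)·(1.5585) + (1.8)·(3.9467) = 13.9615.

Step 5 — scale by n: T² = 5 · 13.9615 = 69.8074.

T² ≈ 69.8074


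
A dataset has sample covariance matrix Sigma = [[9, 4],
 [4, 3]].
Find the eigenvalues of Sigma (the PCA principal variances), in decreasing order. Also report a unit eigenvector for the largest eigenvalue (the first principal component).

Step 1 — characteristic polynomial of 2×2 Sigma:
  det(Sigma - λI) = λ² - trace · λ + det = 0.
  trace = 9 + 3 = 12, det = 9·3 - (4)² = 11.
Step 2 — discriminant:
  Δ = trace² - 4·det = 144 - 44 = 100.
Step 3 — eigenvalues:
  λ = (trace ± √Δ)/2 = (12 ± 10)/2,
  λ_1 = 11,  λ_2 = 1.

Step 4 — unit eigenvector for λ_1: solve (Sigma - λ_1 I)v = 0. First row:
  (9 - 11)·v_x + (4)·v_y = 0, i.e. (-2)·v_x + (4)·v_y = 0,
  so v ∝ (b, λ_1 - a) = (4, 2) = u.
  ||u|| = √((4)² + (2)²) = √(20) ≈ 4.4721,
  v_1 = u/||u|| ≈ (0.8944, 0.4472) (||v_1|| = 1).

λ_1 = 11,  λ_2 = 1;  v_1 ≈ (0.8944, 0.4472)


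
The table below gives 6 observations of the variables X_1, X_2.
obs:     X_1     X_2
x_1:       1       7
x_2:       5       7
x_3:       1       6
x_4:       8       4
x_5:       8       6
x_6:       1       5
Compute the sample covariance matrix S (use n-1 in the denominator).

Step 1 — column means:
  mean(X_1) = (1 + 5 + 1 + 8 + 8 + 1) / 6 = 24/6 = 4
  mean(X_2) = (7 + 7 + 6 + 4 + 6 + 5) / 6 = 35/6 = 5.8333

Step 2 — sample covariance S[i,j] = (1/(n-1)) · Σ_k (x_{k,i} - mean_i) · (x_{k,j} - mean_j), with n-1 = 5.
  S[X_1,X_1] = ((-3)·(-3) + (1)·(1) + (-3)·(-3) + (4)·(4) + (4)·(4) + (-3)·(-3)) / 5 = 60/5 = 12
  S[X_1,X_2] = ((-3)·(1.1667) + (1)·(1.1667) + (-3)·(0.1667) + (4)·(-1.8333) + (4)·(0.1667) + (-3)·(-0.8333)) / 5 = -7/5 = -1.4
  S[X_2,X_2] = ((1.1667)·(1.1667) + (1.1667)·(1.1667) + (0.1667)·(0.1667) + (-1.8333)·(-1.8333) + (0.1667)·(0.1667) + (-0.8333)·(-0.8333)) / 5 = 6.8333/5 = 1.3667

S is symmetric (S[j,i] = S[i,j]). Assembling:

S = [[12, -1.4],
 [-1.4, 1.3667]]


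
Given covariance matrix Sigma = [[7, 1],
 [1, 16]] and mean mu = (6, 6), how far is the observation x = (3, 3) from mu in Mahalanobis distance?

Step 1 — centre the observation: (x - mu) = (-3, -3).

Step 2 — invert Sigma. det(Sigma) = 7·16 - (1)² = 111.
  Sigma^{-1} = (1/det) · [[d, -b], [-b, a]] = [[0.1441, -0.009],
 [-0.009, 0.0631]].

Step 3 — form the quadratic (x - mu)^T · Sigma^{-1} · (x - mu):
  Sigma^{-1} · (x - mu) = (-0.4054, -0.1622).
  (x - mu)^T · [Sigma^{-1} · (x - mu)] = (-3)·(-0.4054) + (-3)·(-0.1622) = 1.7027.

Step 4 — take square root: d = √(1.7027) ≈ 1.3049.

d(x, mu) = √(1.7027) ≈ 1.3049


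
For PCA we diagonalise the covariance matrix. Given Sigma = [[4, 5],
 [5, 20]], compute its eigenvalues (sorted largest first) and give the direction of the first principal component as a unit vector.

Step 1 — characteristic polynomial of 2×2 Sigma:
  det(Sigma - λI) = λ² - trace · λ + det = 0.
  trace = 4 + 20 = 24, det = 4·20 - (5)² = 55.
Step 2 — discriminant:
  Δ = trace² - 4·det = 576 - 220 = 356.
Step 3 — eigenvalues:
  λ = (trace ± √Δ)/2 = (24 ± 18.868)/2,
  λ_1 = 21.434,  λ_2 = 2.566.

Step 4 — unit eigenvector for λ_1: solve (Sigma - λ_1 I)v = 0. First row:
  (4 - 21.434)·v_x + (5)·v_y = 0, i.e. (-17.434)·v_x + (5)·v_y = 0,
  so v ∝ (b, λ_1 - a) = (5, 17.434) = u.
  ||u|| = √((5)² + (17.434)²) = √(328.9437) ≈ 18.1368,
  v_1 = u/||u|| ≈ (0.2757, 0.9612) (||v_1|| = 1).

λ_1 = 21.434,  λ_2 = 2.566;  v_1 ≈ (0.2757, 0.9612)


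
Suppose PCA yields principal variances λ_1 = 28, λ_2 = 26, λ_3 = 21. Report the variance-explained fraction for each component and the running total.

Step 1 — total variance = trace(Sigma) = Σ λ_i = 28 + 26 + 21 = 75.

Step 2 — fraction explained by component i = λ_i / Σ λ:
  PC1: 28/75 = 0.3733
  PC2: 26/75 = 0.3467
  PC3: 21/75 = 0.28

Step 3 — cumulative fraction after k components = (λ_1 + ... + λ_k) / Σ λ:
  k = 1: 28/75 = 0.3733
  k = 2: (28 + 26)/75 = 54/75 = 0.72
  k = 3: (28 + 26 + 21)/75 = 75/75 = 1

Summary (fraction, with percent):

explained: PC1 0.3733 (37.33%), PC2 0.3467 (34.67%), PC3 0.28 (28%);  cumulative: 0.3733, 0.72, 1


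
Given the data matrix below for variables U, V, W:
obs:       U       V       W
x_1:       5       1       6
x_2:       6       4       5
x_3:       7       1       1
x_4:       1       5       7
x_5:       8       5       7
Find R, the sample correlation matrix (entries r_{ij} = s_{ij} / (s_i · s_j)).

Step 1 — column means:
  mean(U) = (5 + 6 + 7 + 1 + 8) / 5 = 27/5 = 5.4
  mean(V) = (1 + 4 + 1 + 5 + 5) / 5 = 16/5 = 3.2
  mean(W) = (6 + 5 + 1 + 7 + 7) / 5 = 26/5 = 5.2

Step 2 — sample variances and covariances s[i,j] = (1/(n-1)) · Σ_k (x_{k,i} - mean_i) · (x_{k,j} - mean_j), with n-1 = 4:
  s[U,U] = ((-0.4)·(-0.4) + (0.6)·(0.6) + (1.6)·(1.6) + (-4.4)·(-4.4) + (2.6)·(2.6)) / 4 = 29.2/4 = 7.3
  s[U,V] = ((-0.4)·(-2.2) + (0.6)·(0.8) + (1.6)·(-2.2) + (-4.4)·(1.8) + (2.6)·(1.8)) / 4 = -5.4/4 = -1.35
  s[U,W] = ((-0.4)·(0.8) + (0.6)·(-0.2) + (1.6)·(-4.2) + (-4.4)·(1.8) + (2.6)·(1.8)) / 4 = -10.4/4 = -2.6
  s[V,V] = ((-2.2)·(-2.2) + (0.8)·(0.8) + (-2.2)·(-2.2) + (1.8)·(1.8) + (1.8)·(1.8)) / 4 = 16.8/4 = 4.2
  s[V,W] = ((-2.2)·(0.8) + (0.8)·(-0.2) + (-2.2)·(-4.2) + (1.8)·(1.8) + (1.8)·(1.8)) / 4 = 13.8/4 = 3.45
  s[W,W] = ((0.8)·(0.8) + (-0.2)·(-0.2) + (-4.2)·(-4.2) + (1.8)·(1.8) + (1.8)·(1.8)) / 4 = 24.8/4 = 6.2
  Sample standard deviations s_i = √(s[i,i]):
  s(U) = √(7.3) = 2.7019
  s(V) = √(4.2) = 2.0494
  s(W) = √(6.2) = 2.49

Step 3 — r_{ij} = s_{ij} / (s_i · s_j):
  r[U,U] = 1 (diagonal).
  r[U,V] = -1.35 / (2.7019 · 2.0494) = -1.35 / 5.5371 = -0.2438
  r[U,W] = -2.6 / (2.7019 · 2.49) = -2.6 / 6.7276 = -0.3865
  r[V,V] = 1 (diagonal).
  r[V,W] = 3.45 / (2.0494 · 2.49) = 3.45 / 5.1029 = 0.6761
  r[W,W] = 1 (diagonal).

R is symmetric with unit diagonal. Assembling:

R = [[1, -0.2438, -0.3865],
 [-0.2438, 1, 0.6761],
 [-0.3865, 0.6761, 1]]


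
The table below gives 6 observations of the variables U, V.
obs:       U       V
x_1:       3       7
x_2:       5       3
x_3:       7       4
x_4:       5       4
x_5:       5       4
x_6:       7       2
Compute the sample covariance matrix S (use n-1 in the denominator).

Step 1 — column means:
  mean(U) = (3 + 5 + 7 + 5 + 5 + 7) / 6 = 32/6 = 5.3333
  mean(V) = (7 + 3 + 4 + 4 + 4 + 2) / 6 = 24/6 = 4

Step 2 — sample covariance S[i,j] = (1/(n-1)) · Σ_k (x_{k,i} - mean_i) · (x_{k,j} - mean_j), with n-1 = 5.
  S[U,U] = ((-2.3333)·(-2.3333) + (-0.3333)·(-0.3333) + (1.6667)·(1.6667) + (-0.3333)·(-0.3333) + (-0.3333)·(-0.3333) + (1.6667)·(1.6667)) / 5 = 11.3333/5 = 2.2667
  S[U,V] = ((-2.3333)·(3) + (-0.3333)·(-1) + (1.6667)·(0) + (-0.3333)·(0) + (-0.3333)·(0) + (1.6667)·(-2)) / 5 = -10/5 = -2
  S[V,V] = ((3)·(3) + (-1)·(-1) + (0)·(0) + (0)·(0) + (0)·(0) + (-2)·(-2)) / 5 = 14/5 = 2.8

S is symmetric (S[j,i] = S[i,j]). Assembling:

S = [[2.2667, -2],
 [-2, 2.8]]


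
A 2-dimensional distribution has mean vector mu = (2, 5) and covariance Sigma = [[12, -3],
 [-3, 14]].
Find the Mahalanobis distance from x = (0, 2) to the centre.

Step 1 — centre the observation: (x - mu) = (-2, -3).

Step 2 — invert Sigma. det(Sigma) = 12·14 - (-3)² = 159.
  Sigma^{-1} = (1/det) · [[d, -b], [-b, a]] = [[0.0881, 0.0189],
 [0.0189, 0.0755]].

Step 3 — form the quadratic (x - mu)^T · Sigma^{-1} · (x - mu):
  Sigma^{-1} · (x - mu) = (-0.2327, -0.2642).
  (x - mu)^T · [Sigma^{-1} · (x - mu)] = (-2)·(-0.2327) + (-3)·(-0.2642) = 1.2579.

Step 4 — take square root: d = √(1.2579) ≈ 1.1215.

d(x, mu) = √(1.2579) ≈ 1.1215


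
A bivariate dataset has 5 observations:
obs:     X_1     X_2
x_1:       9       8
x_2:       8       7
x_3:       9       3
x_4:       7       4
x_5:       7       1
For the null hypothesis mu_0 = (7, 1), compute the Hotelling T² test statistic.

Step 1 — sample mean vector:
  mean(X_1) = (9 + 8 + 9 + 7 + 7) / 5 = 40/5 = 8
  mean(X_2) = (8 + 7 + 3 + 4 + 1) / 5 = 23/5 = 4.6
  x̄ = (8, 4.6),  deviation x̄ - mu_0 = (8, 4.6) - (7, 1) = (1, 3.6).

Step 2 — sample covariance matrix, S[i,j] = (1/(n-1)) · Σ_k (x_{k,i} - mean_i) · (x_{k,j} - mean_j), divisor n-1 = 4:
  S[X_1,X_1] = ((1)·(1) + (0)·(0) + (1)·(1) + (-1)·(-1) + (-1)·(-1)) / 4 = 4/4 = 1
  S[X_1,X_2] = ((1)·(3.4) + (0)·(2.4) + (1)·(-1.6) + (-1)·(-0.6) + (-1)·(-3.6)) / 4 = 6/4 = 1.5
  S[X_2,X_2] = ((3.4)·(3.4) + (2.4)·(2.4) + (-1.6)·(-1.6) + (-0.6)·(-0.6) + (-3.6)·(-3.6)) / 4 = 33.2/4 = 8.3
  S = [[1, 1.5],
 [1.5, 8.3]].

Step 3 — invert S. det(S) = 1·8.3 - (1.5)² = 6.05.
  S^{-1} = (1/det) · [[d, -b], [-b, a]] = [[1.3719, -0.2479],
 [-0.2479, 0.1653]].

Step 4 — quadratic form (x̄ - mu_0)^T · S^{-1} · (x̄ - mu_0):
  S^{-1} · (x̄ - mu_0) = (0.4793, 0.3471),
  (x̄ - mu_0)^T · [...] = (1)·(0.4793) + (3.6)·(0.3471) = 1.7289.

Step 5 — scale by n: T² = 5 · 1.7289 = 8.6446.

T² ≈ 8.6446


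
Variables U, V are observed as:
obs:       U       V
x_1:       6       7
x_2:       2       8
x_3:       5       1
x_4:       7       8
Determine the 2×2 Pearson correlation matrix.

Step 1 — column means:
  mean(U) = (6 + 2 + 5 + 7) / 4 = 20/4 = 5
  mean(V) = (7 + 8 + 1 + 8) / 4 = 24/4 = 6

Step 2 — sample variances and covariances s[i,j] = (1/(n-1)) · Σ_k (x_{k,i} - mean_i) · (x_{k,j} - mean_j), with n-1 = 3:
  s[U,U] = ((1)·(1) + (-3)·(-3) + (0)·(0) + (2)·(2)) / 3 = 14/3 = 4.6667
  s[U,V] = ((1)·(1) + (-3)·(2) + (0)·(-5) + (2)·(2)) / 3 = -1/3 = -0.3333
  s[V,V] = ((1)·(1) + (2)·(2) + (-5)·(-5) + (2)·(2)) / 3 = 34/3 = 11.3333
  Sample standard deviations s_i = √(s[i,i]):
  s(U) = √(4.6667) = 2.1602
  s(V) = √(11.3333) = 3.3665

Step 3 — r_{ij} = s_{ij} / (s_i · s_j):
  r[U,U] = 1 (diagonal).
  r[U,V] = -0.3333 / (2.1602 · 3.3665) = -0.3333 / 7.2725 = -0.0458
  r[V,V] = 1 (diagonal).

R is symmetric with unit diagonal. Assembling:

R = [[1, -0.0458],
 [-0.0458, 1]]


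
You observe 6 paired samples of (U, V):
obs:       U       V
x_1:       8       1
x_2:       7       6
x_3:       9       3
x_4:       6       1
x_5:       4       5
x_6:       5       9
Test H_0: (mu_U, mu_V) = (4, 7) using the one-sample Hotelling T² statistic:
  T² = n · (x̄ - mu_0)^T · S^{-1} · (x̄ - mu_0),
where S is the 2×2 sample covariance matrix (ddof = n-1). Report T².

Step 1 — sample mean vector:
  mean(U) = (8 + 7 + 9 + 6 + 4 + 5) / 6 = 39/6 = 6.5
  mean(V) = (1 + 6 + 3 + 1 + 5 + 9) / 6 = 25/6 = 4.1667
  x̄ = (6.5, 4.1667),  deviation x̄ - mu_0 = (6.5, 4.1667) - (4, 7) = (2.5, -2.8333).

Step 2 — sample covariance matrix, S[i,j] = (1/(n-1)) · Σ_k (x_{k,i} - mean_i) · (x_{k,j} - mean_j), divisor n-1 = 5:
  S[U,U] = ((1.5)·(1.5) + (0.5)·(0.5) + (2.5)·(2.5) + (-0.5)·(-0.5) + (-2.5)·(-2.5) + (-1.5)·(-1.5)) / 5 = 17.5/5 = 3.5
  S[U,V] = ((1.5)·(-3.1667) + (0.5)·(1.8333) + (2.5)·(-1.1667) + (-0.5)·(-3.1667) + (-2.5)·(0.8333) + (-1.5)·(4.8333)) / 5 = -14.5/5 = -2.9
  S[V,V] = ((-3.1667)·(-3.1667) + (1.8333)·(1.8333) + (-1.1667)·(-1.1667) + (-3.1667)·(-3.1667) + (0.8333)·(0.8333) + (4.8333)·(4.8333)) / 5 = 48.8333/5 = 9.7667
  S = [[3.5, -2.9],
 [-2.9, 9.7667]].

Step 3 — invert S. det(S) = 3.5·9.7667 - (-2.9)² = 25.7733.
  S^{-1} = (1/det) · [[d, -b], [-b, a]] = [[0.3789, 0.1125],
 [0.1125, 0.1358]].

Step 4 — quadratic form (x̄ - mu_0)^T · S^{-1} · (x̄ - mu_0):
  S^{-1} · (x̄ - mu_0) = (0.6286, -0.1035),
  (x̄ - mu_0)^T · [...] = (2.5)·(0.6286) + (-2.8333)·(-0.1035) = 1.8645.

Step 5 — scale by n: T² = 6 · 1.8645 = 11.1873.

T² ≈ 11.1873


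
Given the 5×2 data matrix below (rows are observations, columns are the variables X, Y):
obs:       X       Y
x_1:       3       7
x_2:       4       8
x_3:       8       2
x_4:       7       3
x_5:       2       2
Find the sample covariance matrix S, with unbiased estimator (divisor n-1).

Step 1 — column means:
  mean(X) = (3 + 4 + 8 + 7 + 2) / 5 = 24/5 = 4.8
  mean(Y) = (7 + 8 + 2 + 3 + 2) / 5 = 22/5 = 4.4

Step 2 — sample covariance S[i,j] = (1/(n-1)) · Σ_k (x_{k,i} - mean_i) · (x_{k,j} - mean_j), with n-1 = 4.
  S[X,X] = ((-1.8)·(-1.8) + (-0.8)·(-0.8) + (3.2)·(3.2) + (2.2)·(2.2) + (-2.8)·(-2.8)) / 4 = 26.8/4 = 6.7
  S[X,Y] = ((-1.8)·(2.6) + (-0.8)·(3.6) + (3.2)·(-2.4) + (2.2)·(-1.4) + (-2.8)·(-2.4)) / 4 = -11.6/4 = -2.9
  S[Y,Y] = ((2.6)·(2.6) + (3.6)·(3.6) + (-2.4)·(-2.4) + (-1.4)·(-1.4) + (-2.4)·(-2.4)) / 4 = 33.2/4 = 8.3

S is symmetric (S[j,i] = S[i,j]). Assembling:

S = [[6.7, -2.9],
 [-2.9, 8.3]]


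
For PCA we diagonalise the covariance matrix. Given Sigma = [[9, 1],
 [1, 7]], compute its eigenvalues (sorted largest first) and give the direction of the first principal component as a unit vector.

Step 1 — characteristic polynomial of 2×2 Sigma:
  det(Sigma - λI) = λ² - trace · λ + det = 0.
  trace = 9 + 7 = 16, det = 9·7 - (1)² = 62.
Step 2 — discriminant:
  Δ = trace² - 4·det = 256 - 248 = 8.
Step 3 — eigenvalues:
  λ = (trace ± √Δ)/2 = (16 ± 2.8284)/2,
  λ_1 = 9.4142,  λ_2 = 6.5858.

Step 4 — unit eigenvector for λ_1: solve (Sigma - λ_1 I)v = 0. First row:
  (9 - 9.4142)·v_x + (1)·v_y = 0, i.e. (-0.4142)·v_x + (1)·v_y = 0,
  so v ∝ (b, λ_1 - a) = (1, 0.4142) = u.
  ||u|| = √((1)² + (0.4142)²) = √(1.1716) ≈ 1.0824,
  v_1 = u/||u|| ≈ (0.9239, 0.3827) (||v_1|| = 1).

λ_1 = 9.4142,  λ_2 = 6.5858;  v_1 ≈ (0.9239, 0.3827)


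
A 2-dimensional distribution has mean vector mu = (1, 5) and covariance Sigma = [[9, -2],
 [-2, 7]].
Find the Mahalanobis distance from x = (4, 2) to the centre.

Step 1 — centre the observation: (x - mu) = (3, -3).

Step 2 — invert Sigma. det(Sigma) = 9·7 - (-2)² = 59.
  Sigma^{-1} = (1/det) · [[d, -b], [-b, a]] = [[0.1186, 0.0339],
 [0.0339, 0.1525]].

Step 3 — form the quadratic (x - mu)^T · Sigma^{-1} · (x - mu):
  Sigma^{-1} · (x - mu) = (0.2542, -0.3559).
  (x - mu)^T · [Sigma^{-1} · (x - mu)] = (3)·(0.2542) + (-3)·(-0.3559) = 1.8305.

Step 4 — take square root: d = √(1.8305) ≈ 1.353.

d(x, mu) = √(1.8305) ≈ 1.353


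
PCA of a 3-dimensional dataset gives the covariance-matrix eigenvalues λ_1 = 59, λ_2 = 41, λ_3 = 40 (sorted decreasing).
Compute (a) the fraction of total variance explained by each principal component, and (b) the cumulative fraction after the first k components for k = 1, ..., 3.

Step 1 — total variance = trace(Sigma) = Σ λ_i = 59 + 41 + 40 = 140.

Step 2 — fraction explained by component i = λ_i / Σ λ:
  PC1: 59/140 = 0.4214
  PC2: 41/140 = 0.2929
  PC3: 40/140 = 0.2857

Step 3 — cumulative fraction after k components = (λ_1 + ... + λ_k) / Σ λ:
  k = 1: 59/140 = 0.4214
  k = 2: (59 + 41)/140 = 100/140 = 0.7143
  k = 3: (59 + 41 + 40)/140 = 140/140 = 1

Summary (fraction, with percent):

explained: PC1 0.4214 (42.14%), PC2 0.2929 (29.29%), PC3 0.2857 (28.57%);  cumulative: 0.4214, 0.7143, 1


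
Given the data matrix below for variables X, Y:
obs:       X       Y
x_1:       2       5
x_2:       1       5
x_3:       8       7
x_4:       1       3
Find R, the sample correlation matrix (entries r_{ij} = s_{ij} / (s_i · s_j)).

Step 1 — column means:
  mean(X) = (2 + 1 + 8 + 1) / 4 = 12/4 = 3
  mean(Y) = (5 + 5 + 7 + 3) / 4 = 20/4 = 5

Step 2 — sample variances and covariances s[i,j] = (1/(n-1)) · Σ_k (x_{k,i} - mean_i) · (x_{k,j} - mean_j), with n-1 = 3:
  s[X,X] = ((-1)·(-1) + (-2)·(-2) + (5)·(5) + (-2)·(-2)) / 3 = 34/3 = 11.3333
  s[X,Y] = ((-1)·(0) + (-2)·(0) + (5)·(2) + (-2)·(-2)) / 3 = 14/3 = 4.6667
  s[Y,Y] = ((0)·(0) + (0)·(0) + (2)·(2) + (-2)·(-2)) / 3 = 8/3 = 2.6667
  Sample standard deviations s_i = √(s[i,i]):
  s(X) = √(11.3333) = 3.3665
  s(Y) = √(2.6667) = 1.633

Step 3 — r_{ij} = s_{ij} / (s_i · s_j):
  r[X,X] = 1 (diagonal).
  r[X,Y] = 4.6667 / (3.3665 · 1.633) = 4.6667 / 5.4975 = 0.8489
  r[Y,Y] = 1 (diagonal).

R is symmetric with unit diagonal. Assembling:

R = [[1, 0.8489],
 [0.8489, 1]]


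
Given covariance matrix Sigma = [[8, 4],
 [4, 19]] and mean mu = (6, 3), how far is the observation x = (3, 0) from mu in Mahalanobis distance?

Step 1 — centre the observation: (x - mu) = (-3, -3).

Step 2 — invert Sigma. det(Sigma) = 8·19 - (4)² = 136.
  Sigma^{-1} = (1/det) · [[d, -b], [-b, a]] = [[0.1397, -0.0294],
 [-0.0294, 0.0588]].

Step 3 — form the quadratic (x - mu)^T · Sigma^{-1} · (x - mu):
  Sigma^{-1} · (x - mu) = (-0.3309, -0.0882).
  (x - mu)^T · [Sigma^{-1} · (x - mu)] = (-3)·(-0.3309) + (-3)·(-0.0882) = 1.2574.

Step 4 — take square root: d = √(1.2574) ≈ 1.1213.

d(x, mu) = √(1.2574) ≈ 1.1213


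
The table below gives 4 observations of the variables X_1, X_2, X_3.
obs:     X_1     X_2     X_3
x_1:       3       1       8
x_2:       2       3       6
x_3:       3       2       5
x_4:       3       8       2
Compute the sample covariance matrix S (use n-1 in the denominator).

Step 1 — column means:
  mean(X_1) = (3 + 2 + 3 + 3) / 4 = 11/4 = 2.75
  mean(X_2) = (1 + 3 + 2 + 8) / 4 = 14/4 = 3.5
  mean(X_3) = (8 + 6 + 5 + 2) / 4 = 21/4 = 5.25

Step 2 — sample covariance S[i,j] = (1/(n-1)) · Σ_k (x_{k,i} - mean_i) · (x_{k,j} - mean_j), with n-1 = 3.
  S[X_1,X_1] = ((0.25)·(0.25) + (-0.75)·(-0.75) + (0.25)·(0.25) + (0.25)·(0.25)) / 3 = 0.75/3 = 0.25
  S[X_1,X_2] = ((0.25)·(-2.5) + (-0.75)·(-0.5) + (0.25)·(-1.5) + (0.25)·(4.5)) / 3 = 0.5/3 = 0.1667
  S[X_1,X_3] = ((0.25)·(2.75) + (-0.75)·(0.75) + (0.25)·(-0.25) + (0.25)·(-3.25)) / 3 = -0.75/3 = -0.25
  S[X_2,X_2] = ((-2.5)·(-2.5) + (-0.5)·(-0.5) + (-1.5)·(-1.5) + (4.5)·(4.5)) / 3 = 29/3 = 9.6667
  S[X_2,X_3] = ((-2.5)·(2.75) + (-0.5)·(0.75) + (-1.5)·(-0.25) + (4.5)·(-3.25)) / 3 = -21.5/3 = -7.1667
  S[X_3,X_3] = ((2.75)·(2.75) + (0.75)·(0.75) + (-0.25)·(-0.25) + (-3.25)·(-3.25)) / 3 = 18.75/3 = 6.25

S is symmetric (S[j,i] = S[i,j]). Assembling:

S = [[0.25, 0.1667, -0.25],
 [0.1667, 9.6667, -7.1667],
 [-0.25, -7.1667, 6.25]]


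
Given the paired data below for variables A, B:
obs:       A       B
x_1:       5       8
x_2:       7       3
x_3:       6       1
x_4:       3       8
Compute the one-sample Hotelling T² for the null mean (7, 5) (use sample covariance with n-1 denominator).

Step 1 — sample mean vector:
  mean(A) = (5 + 7 + 6 + 3) / 4 = 21/4 = 5.25
  mean(B) = (8 + 3 + 1 + 8) / 4 = 20/4 = 5
  x̄ = (5.25, 5),  deviation x̄ - mu_0 = (5.25, 5) - (7, 5) = (-1.75, 0).

Step 2 — sample covariance matrix, S[i,j] = (1/(n-1)) · Σ_k (x_{k,i} - mean_i) · (x_{k,j} - mean_j), divisor n-1 = 3:
  S[A,A] = ((-0.25)·(-0.25) + (1.75)·(1.75) + (0.75)·(0.75) + (-2.25)·(-2.25)) / 3 = 8.75/3 = 2.9167
  S[A,B] = ((-0.25)·(3) + (1.75)·(-2) + (0.75)·(-4) + (-2.25)·(3)) / 3 = -14/3 = -4.6667
  S[B,B] = ((3)·(3) + (-2)·(-2) + (-4)·(-4) + (3)·(3)) / 3 = 38/3 = 12.6667
  S = [[2.9167, -4.6667],
 [-4.6667, 12.6667]].

Step 3 — invert S. det(S) = 2.9167·12.6667 - (-4.6667)² = 15.1667.
  S^{-1} = (1/det) · [[d, -b], [-b, a]] = [[0.8352, 0.3077],
 [0.3077, 0.1923]].

Step 4 — quadratic form (x̄ - mu_0)^T · S^{-1} · (x̄ - mu_0):
  S^{-1} · (x̄ - mu_0) = (-1.4615, -0.5385),
  (x̄ - mu_0)^T · [...] = (-1.75)·(-1.4615) + (0)·(-0.5385) = 2.5577.

Step 5 — scale by n: T² = 4 · 2.5577 = 10.2308.

T² ≈ 10.2308


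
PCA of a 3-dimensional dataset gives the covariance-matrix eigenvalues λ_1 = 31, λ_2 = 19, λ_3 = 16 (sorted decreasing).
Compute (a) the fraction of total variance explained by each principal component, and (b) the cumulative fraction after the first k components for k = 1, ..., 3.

Step 1 — total variance = trace(Sigma) = Σ λ_i = 31 + 19 + 16 = 66.

Step 2 — fraction explained by component i = λ_i / Σ λ:
  PC1: 31/66 = 0.4697
  PC2: 19/66 = 0.2879
  PC3: 16/66 = 0.2424

Step 3 — cumulative fraction after k components = (λ_1 + ... + λ_k) / Σ λ:
  k = 1: 31/66 = 0.4697
  k = 2: (31 + 19)/66 = 50/66 = 0.7576
  k = 3: (31 + 19 + 16)/66 = 66/66 = 1

Summary (fraction, with percent):

explained: PC1 0.4697 (46.97%), PC2 0.2879 (28.79%), PC3 0.2424 (24.24%);  cumulative: 0.4697, 0.7576, 1


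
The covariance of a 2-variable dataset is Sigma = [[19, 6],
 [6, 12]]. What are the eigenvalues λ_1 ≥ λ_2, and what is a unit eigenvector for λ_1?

Step 1 — characteristic polynomial of 2×2 Sigma:
  det(Sigma - λI) = λ² - trace · λ + det = 0.
  trace = 19 + 12 = 31, det = 19·12 - (6)² = 192.
Step 2 — discriminant:
  Δ = trace² - 4·det = 961 - 768 = 193.
Step 3 — eigenvalues:
  λ = (trace ± √Δ)/2 = (31 ± 13.8924)/2,
  λ_1 = 22.4462,  λ_2 = 8.5538.

Step 4 — unit eigenvector for λ_1: solve (Sigma - λ_1 I)v = 0. First row:
  (19 - 22.4462)·v_x + (6)·v_y = 0, i.e. (-3.4462)·v_x + (6)·v_y = 0,
  so v ∝ (b, λ_1 - a) = (6, 3.4462) = u.
  ||u|| = √((6)² + (3.4462)²) = √(47.8764) ≈ 6.9193,
  v_1 = u/||u|| ≈ (0.8671, 0.4981) (||v_1|| = 1).

λ_1 = 22.4462,  λ_2 = 8.5538;  v_1 ≈ (0.8671, 0.4981)


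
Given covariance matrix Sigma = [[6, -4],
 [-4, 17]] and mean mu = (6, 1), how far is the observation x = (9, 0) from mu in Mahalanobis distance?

Step 1 — centre the observation: (x - mu) = (3, -1).

Step 2 — invert Sigma. det(Sigma) = 6·17 - (-4)² = 86.
  Sigma^{-1} = (1/det) · [[d, -b], [-b, a]] = [[0.1977, 0.0465],
 [0.0465, 0.0698]].

Step 3 — form the quadratic (x - mu)^T · Sigma^{-1} · (x - mu):
  Sigma^{-1} · (x - mu) = (0.5465, 0.0698).
  (x - mu)^T · [Sigma^{-1} · (x - mu)] = (3)·(0.5465) + (-1)·(0.0698) = 1.5698.

Step 4 — take square root: d = √(1.5698) ≈ 1.2529.

d(x, mu) = √(1.5698) ≈ 1.2529


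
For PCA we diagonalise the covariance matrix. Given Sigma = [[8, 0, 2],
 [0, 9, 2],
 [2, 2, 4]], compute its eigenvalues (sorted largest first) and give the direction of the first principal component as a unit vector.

Step 1 — characteristic polynomial p(λ) = det(λI - Sigma) = λ³ - tr·λ² + c_1·λ - det, where tr = trace, c_1 = sum of the principal 2×2 minors, det = det(Sigma):
  tr = 8 + 9 + 4 = 21,
  c_1 = (8·9 - (0)²) + (8·4 - (2)²) + (9·4 - (2)²) = 72 + 28 + 32 = 132,
  det = 8·(9·4 - (2)²) - (0)·((0)·4 - (2)·(2)) + (2)·((0)·(2) - 9·(2)) = 8·(32) - (0)·(-4) + (2)·(-18) = 220.
  So p(λ) = λ³ - 21λ² + 132λ - 220.
Step 2 — look for an integer root (rational root theorem: any rational root is an integer divisor of 220). Testing λ = 10:
  p(10) = 1000 - 2100 + 1320 - 220 = 0  ✓
  Dividing out (λ - 10): p(λ) = (λ - 10)(λ² - 11λ + 22).
Step 3 — remaining eigenvalues from the quadratic λ² - 11λ + 22 = 0:
  Δ = 11² - 4·22 = 121 - 88 = 33,  λ = (11 ± √33)/2 = (11 ± 5.7446)/2 ≈ 8.3723 or 2.6277.
  Sorted: λ_1 = 10,  λ_2 = 8.3723,  λ_3 = 2.6277  (check: sum = 21 = tr ✓).

Step 4 — unit eigenvector for λ_1 = 10: v spans the null space of (Sigma - λ_1 I), whose rows are
  r_1 = (-2, 0, 2),  r_2 = (0, -1, 2),  r_3 = (2, 2, -6).
  v is orthogonal to every row, so take v ∝ r_1 × r_2 = ((0)·(2) - (2)·(-1), (2)·(0) - (-2)·(2), (-2)·(-1) - (0)·(0)) = (2, 4, 2).
  Rescale (divide by 2): u = (1, 2, 1).
  ||u|| = √((1)² + (2)² + (1)²) = √(6) ≈ 2.4495,  v_1 = u/||u|| ≈ (0.4082, 0.8165, 0.4082) (||v_1|| = 1).

λ_1 = 10,  λ_2 = 8.3723,  λ_3 = 2.6277;  v_1 ≈ (0.4082, 0.8165, 0.4082)


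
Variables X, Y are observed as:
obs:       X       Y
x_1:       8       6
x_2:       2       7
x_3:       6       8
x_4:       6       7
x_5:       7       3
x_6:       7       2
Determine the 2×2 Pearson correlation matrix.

Step 1 — column means:
  mean(X) = (8 + 2 + 6 + 6 + 7 + 7) / 6 = 36/6 = 6
  mean(Y) = (6 + 7 + 8 + 7 + 3 + 2) / 6 = 33/6 = 5.5

Step 2 — sample variances and covariances s[i,j] = (1/(n-1)) · Σ_k (x_{k,i} - mean_i) · (x_{k,j} - mean_j), with n-1 = 5:
  s[X,X] = ((2)·(2) + (-4)·(-4) + (0)·(0) + (0)·(0) + (1)·(1) + (1)·(1)) / 5 = 22/5 = 4.4
  s[X,Y] = ((2)·(0.5) + (-4)·(1.5) + (0)·(2.5) + (0)·(1.5) + (1)·(-2.5) + (1)·(-3.5)) / 5 = -11/5 = -2.2
  s[Y,Y] = ((0.5)·(0.5) + (1.5)·(1.5) + (2.5)·(2.5) + (1.5)·(1.5) + (-2.5)·(-2.5) + (-3.5)·(-3.5)) / 5 = 29.5/5 = 5.9
  Sample standard deviations s_i = √(s[i,i]):
  s(X) = √(4.4) = 2.0976
  s(Y) = √(5.9) = 2.429

Step 3 — r_{ij} = s_{ij} / (s_i · s_j):
  r[X,X] = 1 (diagonal).
  r[X,Y] = -2.2 / (2.0976 · 2.429) = -2.2 / 5.0951 = -0.4318
  r[Y,Y] = 1 (diagonal).

R is symmetric with unit diagonal. Assembling:

R = [[1, -0.4318],
 [-0.4318, 1]]


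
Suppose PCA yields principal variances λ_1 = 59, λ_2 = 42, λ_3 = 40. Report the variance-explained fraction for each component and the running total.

Step 1 — total variance = trace(Sigma) = Σ λ_i = 59 + 42 + 40 = 141.

Step 2 — fraction explained by component i = λ_i / Σ λ:
  PC1: 59/141 = 0.4184
  PC2: 42/141 = 0.2979
  PC3: 40/141 = 0.2837

Step 3 — cumulative fraction after k components = (λ_1 + ... + λ_k) / Σ λ:
  k = 1: 59/141 = 0.4184
  k = 2: (59 + 42)/141 = 101/141 = 0.7163
  k = 3: (59 + 42 + 40)/141 = 141/141 = 1

Summary (fraction, with percent):

explained: PC1 0.4184 (41.84%), PC2 0.2979 (29.79%), PC3 0.2837 (28.37%);  cumulative: 0.4184, 0.7163, 1


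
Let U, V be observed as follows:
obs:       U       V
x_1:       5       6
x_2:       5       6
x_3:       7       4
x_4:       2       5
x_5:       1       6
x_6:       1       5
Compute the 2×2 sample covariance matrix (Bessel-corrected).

Step 1 — column means:
  mean(U) = (5 + 5 + 7 + 2 + 1 + 1) / 6 = 21/6 = 3.5
  mean(V) = (6 + 6 + 4 + 5 + 6 + 5) / 6 = 32/6 = 5.3333

Step 2 — sample covariance S[i,j] = (1/(n-1)) · Σ_k (x_{k,i} - mean_i) · (x_{k,j} - mean_j), with n-1 = 5.
  S[U,U] = ((1.5)·(1.5) + (1.5)·(1.5) + (3.5)·(3.5) + (-1.5)·(-1.5) + (-2.5)·(-2.5) + (-2.5)·(-2.5)) / 5 = 31.5/5 = 6.3
  S[U,V] = ((1.5)·(0.6667) + (1.5)·(0.6667) + (3.5)·(-1.3333) + (-1.5)·(-0.3333) + (-2.5)·(0.6667) + (-2.5)·(-0.3333)) / 5 = -3/5 = -0.6
  S[V,V] = ((0.6667)·(0.6667) + (0.6667)·(0.6667) + (-1.3333)·(-1.3333) + (-0.3333)·(-0.3333) + (0.6667)·(0.6667) + (-0.3333)·(-0.3333)) / 5 = 3.3333/5 = 0.6667

S is symmetric (S[j,i] = S[i,j]). Assembling:

S = [[6.3, -0.6],
 [-0.6, 0.6667]]


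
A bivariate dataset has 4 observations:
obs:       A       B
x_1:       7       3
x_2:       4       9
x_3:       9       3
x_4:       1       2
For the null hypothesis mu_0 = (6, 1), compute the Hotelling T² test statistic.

Step 1 — sample mean vector:
  mean(A) = (7 + 4 + 9 + 1) / 4 = 21/4 = 5.25
  mean(B) = (3 + 9 + 3 + 2) / 4 = 17/4 = 4.25
  x̄ = (5.25, 4.25),  deviation x̄ - mu_0 = (5.25, 4.25) - (6, 1) = (-0.75, 3.25).

Step 2 — sample covariance matrix, S[i,j] = (1/(n-1)) · Σ_k (x_{k,i} - mean_i) · (x_{k,j} - mean_j), divisor n-1 = 3:
  S[A,A] = ((1.75)·(1.75) + (-1.25)·(-1.25) + (3.75)·(3.75) + (-4.25)·(-4.25)) / 3 = 36.75/3 = 12.25
  S[A,B] = ((1.75)·(-1.25) + (-1.25)·(4.75) + (3.75)·(-1.25) + (-4.25)·(-2.25)) / 3 = -3.25/3 = -1.0833
  S[B,B] = ((-1.25)·(-1.25) + (4.75)·(4.75) + (-1.25)·(-1.25) + (-2.25)·(-2.25)) / 3 = 30.75/3 = 10.25
  S = [[12.25, -1.0833],
 [-1.0833, 10.25]].

Step 3 — invert S. det(S) = 12.25·10.25 - (-1.0833)² = 124.3889.
  S^{-1} = (1/det) · [[d, -b], [-b, a]] = [[0.0824, 0.0087],
 [0.0087, 0.0985]].

Step 4 — quadratic form (x̄ - mu_0)^T · S^{-1} · (x̄ - mu_0):
  S^{-1} · (x̄ - mu_0) = (-0.0335, 0.3135),
  (x̄ - mu_0)^T · [...] = (-0.75)·(-0.0335) + (3.25)·(0.3135) = 1.0441.

Step 5 — scale by n: T² = 4 · 1.0441 = 4.1764.

T² ≈ 4.1764


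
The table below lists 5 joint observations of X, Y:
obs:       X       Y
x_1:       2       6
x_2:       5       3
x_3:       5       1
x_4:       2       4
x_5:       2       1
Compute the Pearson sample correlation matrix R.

Step 1 — column means:
  mean(X) = (2 + 5 + 5 + 2 + 2) / 5 = 16/5 = 3.2
  mean(Y) = (6 + 3 + 1 + 4 + 1) / 5 = 15/5 = 3

Step 2 — sample variances and covariances s[i,j] = (1/(n-1)) · Σ_k (x_{k,i} - mean_i) · (x_{k,j} - mean_j), with n-1 = 4:
  s[X,X] = ((-1.2)·(-1.2) + (1.8)·(1.8) + (1.8)·(1.8) + (-1.2)·(-1.2) + (-1.2)·(-1.2)) / 4 = 10.8/4 = 2.7
  s[X,Y] = ((-1.2)·(3) + (1.8)·(0) + (1.8)·(-2) + (-1.2)·(1) + (-1.2)·(-2)) / 4 = -6/4 = -1.5
  s[Y,Y] = ((3)·(3) + (0)·(0) + (-2)·(-2) + (1)·(1) + (-2)·(-2)) / 4 = 18/4 = 4.5
  Sample standard deviations s_i = √(s[i,i]):
  s(X) = √(2.7) = 1.6432
  s(Y) = √(4.5) = 2.1213

Step 3 — r_{ij} = s_{ij} / (s_i · s_j):
  r[X,X] = 1 (diagonal).
  r[X,Y] = -1.5 / (1.6432 · 2.1213) = -1.5 / 3.4857 = -0.4303
  r[Y,Y] = 1 (diagonal).

R is symmetric with unit diagonal. Assembling:

R = [[1, -0.4303],
 [-0.4303, 1]]
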